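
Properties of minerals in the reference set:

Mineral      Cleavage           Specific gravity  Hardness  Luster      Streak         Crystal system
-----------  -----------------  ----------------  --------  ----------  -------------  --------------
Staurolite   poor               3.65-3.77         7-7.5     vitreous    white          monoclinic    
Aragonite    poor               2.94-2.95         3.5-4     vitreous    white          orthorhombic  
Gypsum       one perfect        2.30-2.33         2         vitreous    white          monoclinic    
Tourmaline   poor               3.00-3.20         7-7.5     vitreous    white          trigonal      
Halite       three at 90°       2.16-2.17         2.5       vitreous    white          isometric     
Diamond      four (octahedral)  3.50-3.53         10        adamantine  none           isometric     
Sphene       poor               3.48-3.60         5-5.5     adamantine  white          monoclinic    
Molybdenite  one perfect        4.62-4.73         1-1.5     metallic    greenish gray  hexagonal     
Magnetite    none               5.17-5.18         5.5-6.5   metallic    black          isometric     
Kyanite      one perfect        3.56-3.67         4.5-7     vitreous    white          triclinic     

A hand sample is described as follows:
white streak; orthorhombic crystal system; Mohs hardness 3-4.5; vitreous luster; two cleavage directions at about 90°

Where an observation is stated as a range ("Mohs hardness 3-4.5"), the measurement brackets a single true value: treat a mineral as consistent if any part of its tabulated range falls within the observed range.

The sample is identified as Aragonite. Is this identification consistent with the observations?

White streak — matches Aragonite (white streak).
Orthorhombic crystal system — matches Aragonite (orthorhombic system).
Mohs hardness 3-4.5 — matches Aragonite (hardness 3.5-4).
Vitreous luster — matches Aragonite (vitreous luster).
Two cleavage directions at about 90° — Aragonite has cleavage poor; a mismatch.
Aragonite is excluded by the cleavage.

Inconsistent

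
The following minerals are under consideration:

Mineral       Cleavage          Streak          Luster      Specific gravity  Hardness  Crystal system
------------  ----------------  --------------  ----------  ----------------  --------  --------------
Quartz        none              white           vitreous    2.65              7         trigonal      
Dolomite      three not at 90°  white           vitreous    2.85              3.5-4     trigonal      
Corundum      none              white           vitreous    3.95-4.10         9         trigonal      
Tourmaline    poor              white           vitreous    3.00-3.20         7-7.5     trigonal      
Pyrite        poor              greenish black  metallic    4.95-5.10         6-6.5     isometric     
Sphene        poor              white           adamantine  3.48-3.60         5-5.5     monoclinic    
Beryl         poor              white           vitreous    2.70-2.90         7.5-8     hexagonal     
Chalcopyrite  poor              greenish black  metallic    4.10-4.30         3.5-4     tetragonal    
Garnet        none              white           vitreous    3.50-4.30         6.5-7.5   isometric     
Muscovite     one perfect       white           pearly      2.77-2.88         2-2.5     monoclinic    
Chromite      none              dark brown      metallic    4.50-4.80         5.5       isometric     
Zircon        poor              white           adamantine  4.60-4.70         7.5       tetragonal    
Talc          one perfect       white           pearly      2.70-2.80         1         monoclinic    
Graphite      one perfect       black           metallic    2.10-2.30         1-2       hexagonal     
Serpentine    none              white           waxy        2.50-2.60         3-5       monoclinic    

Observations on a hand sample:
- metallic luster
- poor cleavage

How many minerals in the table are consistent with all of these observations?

2

Metallic luster — leaves Pyrite, Chalcopyrite, Chromite, Graphite.
Poor cleavage is inconsistent with Chromite, Graphite.
Remaining candidates: Chalcopyrite, Pyrite.
That is 2 minerals.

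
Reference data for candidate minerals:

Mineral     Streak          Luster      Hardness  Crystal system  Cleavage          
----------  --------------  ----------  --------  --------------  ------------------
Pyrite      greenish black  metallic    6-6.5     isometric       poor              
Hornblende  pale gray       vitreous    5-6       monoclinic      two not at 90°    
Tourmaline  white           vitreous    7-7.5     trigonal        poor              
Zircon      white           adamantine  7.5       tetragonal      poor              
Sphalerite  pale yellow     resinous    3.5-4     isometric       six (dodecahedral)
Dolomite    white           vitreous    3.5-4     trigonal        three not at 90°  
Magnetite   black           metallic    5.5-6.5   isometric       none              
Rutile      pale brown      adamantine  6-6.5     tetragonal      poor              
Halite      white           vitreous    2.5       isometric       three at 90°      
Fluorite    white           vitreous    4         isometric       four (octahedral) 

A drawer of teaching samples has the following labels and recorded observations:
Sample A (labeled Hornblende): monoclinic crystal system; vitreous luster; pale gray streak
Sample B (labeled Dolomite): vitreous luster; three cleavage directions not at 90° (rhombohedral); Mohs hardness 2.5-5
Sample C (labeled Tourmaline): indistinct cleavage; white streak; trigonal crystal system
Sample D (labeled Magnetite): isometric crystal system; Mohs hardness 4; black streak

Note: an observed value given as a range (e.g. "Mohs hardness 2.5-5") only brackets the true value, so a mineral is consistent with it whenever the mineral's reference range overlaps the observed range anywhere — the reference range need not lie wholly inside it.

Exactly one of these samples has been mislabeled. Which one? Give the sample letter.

Sample A: observations are consistent with Hornblende.
Sample B: observations are consistent with Dolomite.
Sample C: observations are consistent with Tourmaline.
Sample D: Magnetite has hardness 5.5-6.5, but the record shows Mohs hardness 4 — this label is wrong.
Only sample D is inconsistent with its label.

D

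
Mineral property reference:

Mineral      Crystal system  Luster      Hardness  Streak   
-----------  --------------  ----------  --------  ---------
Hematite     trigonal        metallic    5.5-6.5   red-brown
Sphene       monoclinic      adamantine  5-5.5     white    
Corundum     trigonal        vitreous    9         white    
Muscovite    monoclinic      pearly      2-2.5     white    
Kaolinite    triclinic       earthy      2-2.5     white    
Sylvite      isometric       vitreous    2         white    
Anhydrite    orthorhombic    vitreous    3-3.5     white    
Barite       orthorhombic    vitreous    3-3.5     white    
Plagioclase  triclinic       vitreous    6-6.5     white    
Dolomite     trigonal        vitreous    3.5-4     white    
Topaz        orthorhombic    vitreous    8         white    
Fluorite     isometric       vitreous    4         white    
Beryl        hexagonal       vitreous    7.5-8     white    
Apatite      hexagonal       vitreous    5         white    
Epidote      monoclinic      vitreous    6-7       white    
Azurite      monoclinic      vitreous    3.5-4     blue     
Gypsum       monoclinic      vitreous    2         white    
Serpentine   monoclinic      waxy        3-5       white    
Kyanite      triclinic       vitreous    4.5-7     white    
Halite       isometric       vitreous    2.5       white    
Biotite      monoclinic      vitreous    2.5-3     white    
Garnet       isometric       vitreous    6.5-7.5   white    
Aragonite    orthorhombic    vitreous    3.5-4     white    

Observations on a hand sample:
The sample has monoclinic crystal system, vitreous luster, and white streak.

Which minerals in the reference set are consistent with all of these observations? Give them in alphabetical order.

Biotite, Epidote, Gypsum

Monoclinic crystal system — only Sphene, Muscovite, Epidote, Azurite, Gypsum, Serpentine, Biotite remain.
Vitreous luster excludes Sphene, Muscovite, Serpentine.
White streak rules out Azurite.
Consistent with every observation: Biotite, Epidote, Gypsum.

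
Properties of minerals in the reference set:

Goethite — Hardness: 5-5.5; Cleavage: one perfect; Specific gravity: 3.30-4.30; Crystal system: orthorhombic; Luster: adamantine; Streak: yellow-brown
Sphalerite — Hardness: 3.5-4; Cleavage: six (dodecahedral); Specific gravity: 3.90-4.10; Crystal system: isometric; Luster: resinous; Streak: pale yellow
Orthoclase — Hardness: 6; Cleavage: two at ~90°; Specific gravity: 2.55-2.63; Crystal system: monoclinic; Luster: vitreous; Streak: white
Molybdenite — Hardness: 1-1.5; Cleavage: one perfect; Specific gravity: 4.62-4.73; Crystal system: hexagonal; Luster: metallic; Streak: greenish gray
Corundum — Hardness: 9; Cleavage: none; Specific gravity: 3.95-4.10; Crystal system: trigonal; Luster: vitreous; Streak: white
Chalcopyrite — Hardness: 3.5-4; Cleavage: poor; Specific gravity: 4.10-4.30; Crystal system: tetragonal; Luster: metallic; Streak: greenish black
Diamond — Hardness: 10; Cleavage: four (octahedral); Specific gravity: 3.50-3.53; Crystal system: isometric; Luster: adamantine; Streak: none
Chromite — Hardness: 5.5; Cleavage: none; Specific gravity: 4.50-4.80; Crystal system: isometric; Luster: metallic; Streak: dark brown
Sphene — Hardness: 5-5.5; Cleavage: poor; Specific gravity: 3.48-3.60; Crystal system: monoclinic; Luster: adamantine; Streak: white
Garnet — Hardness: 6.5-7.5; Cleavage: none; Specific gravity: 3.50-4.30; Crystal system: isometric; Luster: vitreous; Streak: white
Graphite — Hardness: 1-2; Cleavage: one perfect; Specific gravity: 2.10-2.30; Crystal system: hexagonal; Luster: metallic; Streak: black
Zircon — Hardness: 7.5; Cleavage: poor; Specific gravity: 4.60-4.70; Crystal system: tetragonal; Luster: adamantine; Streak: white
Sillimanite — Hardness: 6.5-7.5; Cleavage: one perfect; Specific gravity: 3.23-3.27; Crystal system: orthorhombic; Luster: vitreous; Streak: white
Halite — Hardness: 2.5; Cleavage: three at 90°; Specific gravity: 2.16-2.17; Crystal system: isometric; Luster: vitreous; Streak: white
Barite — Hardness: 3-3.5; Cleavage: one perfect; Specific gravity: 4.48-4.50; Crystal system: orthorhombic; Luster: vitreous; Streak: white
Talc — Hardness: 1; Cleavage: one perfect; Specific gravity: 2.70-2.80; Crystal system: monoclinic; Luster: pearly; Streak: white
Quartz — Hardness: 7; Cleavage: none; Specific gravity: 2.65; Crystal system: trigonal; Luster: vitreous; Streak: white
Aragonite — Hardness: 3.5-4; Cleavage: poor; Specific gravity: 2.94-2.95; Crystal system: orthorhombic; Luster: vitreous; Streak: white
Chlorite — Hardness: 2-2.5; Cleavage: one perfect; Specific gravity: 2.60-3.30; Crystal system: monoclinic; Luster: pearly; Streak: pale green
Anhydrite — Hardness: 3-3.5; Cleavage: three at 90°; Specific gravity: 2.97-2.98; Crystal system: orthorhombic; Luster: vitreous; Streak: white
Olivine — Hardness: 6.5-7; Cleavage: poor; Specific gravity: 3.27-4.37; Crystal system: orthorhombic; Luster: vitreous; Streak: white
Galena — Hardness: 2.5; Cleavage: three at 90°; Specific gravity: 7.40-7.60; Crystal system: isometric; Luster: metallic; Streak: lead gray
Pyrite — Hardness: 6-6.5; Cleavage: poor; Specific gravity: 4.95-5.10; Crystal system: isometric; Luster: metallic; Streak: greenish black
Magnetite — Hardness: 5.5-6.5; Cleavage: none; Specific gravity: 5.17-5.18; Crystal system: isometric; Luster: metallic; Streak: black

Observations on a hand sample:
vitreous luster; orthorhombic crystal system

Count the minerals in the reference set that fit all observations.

Vitreous luster — Orthoclase, Corundum, Garnet, Sillimanite, Halite, Barite, Quartz, Aragonite, Anhydrite, Olivine remain.
Orthorhombic crystal system rules out Orthoclase, Corundum, Garnet, Halite, Quartz.
The minerals that satisfy all observations are Anhydrite, Aragonite, Barite, Olivine, Sillimanite.
That is 5 minerals.

5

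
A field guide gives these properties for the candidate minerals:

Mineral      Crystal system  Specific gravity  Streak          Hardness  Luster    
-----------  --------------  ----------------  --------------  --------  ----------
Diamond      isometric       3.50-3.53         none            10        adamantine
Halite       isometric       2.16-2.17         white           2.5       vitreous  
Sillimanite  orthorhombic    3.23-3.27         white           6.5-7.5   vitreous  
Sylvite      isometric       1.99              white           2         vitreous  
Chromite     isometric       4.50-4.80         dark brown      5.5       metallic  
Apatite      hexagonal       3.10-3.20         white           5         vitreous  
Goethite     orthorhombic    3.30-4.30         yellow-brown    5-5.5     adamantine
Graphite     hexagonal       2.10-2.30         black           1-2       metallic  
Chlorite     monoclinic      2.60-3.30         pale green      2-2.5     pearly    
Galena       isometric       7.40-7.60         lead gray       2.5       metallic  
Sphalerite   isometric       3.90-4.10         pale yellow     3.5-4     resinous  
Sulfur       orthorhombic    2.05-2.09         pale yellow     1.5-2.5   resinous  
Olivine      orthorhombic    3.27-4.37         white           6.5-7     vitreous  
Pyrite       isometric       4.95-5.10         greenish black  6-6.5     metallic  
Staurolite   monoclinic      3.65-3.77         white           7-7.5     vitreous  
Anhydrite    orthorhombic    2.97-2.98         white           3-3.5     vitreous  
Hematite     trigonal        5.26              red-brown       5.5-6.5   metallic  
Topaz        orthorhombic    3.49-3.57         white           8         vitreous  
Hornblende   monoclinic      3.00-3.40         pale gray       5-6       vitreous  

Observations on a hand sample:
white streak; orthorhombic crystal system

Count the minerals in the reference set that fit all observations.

White streak: leaves Halite, Sillimanite, Sylvite, Apatite, Olivine, Staurolite, Anhydrite, Topaz.
Orthorhombic crystal system rules out Halite, Sylvite, Apatite, Staurolite.
The minerals that satisfy all observations are Anhydrite, Olivine, Sillimanite, Topaz.
That is 4 minerals.

4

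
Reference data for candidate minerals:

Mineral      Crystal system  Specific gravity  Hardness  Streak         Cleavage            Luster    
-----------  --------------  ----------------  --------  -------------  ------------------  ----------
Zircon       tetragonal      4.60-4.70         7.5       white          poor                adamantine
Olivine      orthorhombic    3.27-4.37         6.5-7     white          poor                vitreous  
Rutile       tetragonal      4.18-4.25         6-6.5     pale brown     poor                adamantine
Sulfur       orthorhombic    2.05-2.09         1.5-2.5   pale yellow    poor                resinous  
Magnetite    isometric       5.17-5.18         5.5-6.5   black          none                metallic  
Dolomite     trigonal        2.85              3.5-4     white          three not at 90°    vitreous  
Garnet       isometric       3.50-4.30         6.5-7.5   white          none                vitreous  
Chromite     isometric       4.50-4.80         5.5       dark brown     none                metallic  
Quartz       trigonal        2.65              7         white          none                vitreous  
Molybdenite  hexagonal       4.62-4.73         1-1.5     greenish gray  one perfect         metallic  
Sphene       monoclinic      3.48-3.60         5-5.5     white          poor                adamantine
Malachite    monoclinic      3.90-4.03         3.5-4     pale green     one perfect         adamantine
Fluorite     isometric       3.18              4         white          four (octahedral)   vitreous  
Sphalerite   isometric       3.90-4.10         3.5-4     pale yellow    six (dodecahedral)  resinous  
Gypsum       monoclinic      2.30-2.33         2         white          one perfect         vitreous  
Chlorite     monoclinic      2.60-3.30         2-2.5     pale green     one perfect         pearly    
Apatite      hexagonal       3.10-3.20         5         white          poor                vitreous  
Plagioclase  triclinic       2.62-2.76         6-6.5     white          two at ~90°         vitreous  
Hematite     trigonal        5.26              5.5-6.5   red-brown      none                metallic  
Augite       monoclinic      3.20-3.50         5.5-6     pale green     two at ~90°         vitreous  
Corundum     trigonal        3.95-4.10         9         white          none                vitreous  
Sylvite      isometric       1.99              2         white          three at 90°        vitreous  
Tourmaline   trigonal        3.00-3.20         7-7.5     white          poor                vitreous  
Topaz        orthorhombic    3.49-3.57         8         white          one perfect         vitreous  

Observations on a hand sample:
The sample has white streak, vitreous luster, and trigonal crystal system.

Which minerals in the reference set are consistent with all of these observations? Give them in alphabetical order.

Corundum, Dolomite, Quartz, Tourmaline

White streak — Zircon, Olivine, Dolomite, Garnet, Quartz, Sphene, Fluorite, Gypsum, Apatite, Plagioclase, Corundum, Sylvite, Tourmaline, Topaz remain.
Vitreous luster is inconsistent with Zircon, Sphene.
Trigonal crystal system — leaves Dolomite, Quartz, Corundum, Tourmaline.
Consistent with every observation: Corundum, Dolomite, Quartz, Tourmaline.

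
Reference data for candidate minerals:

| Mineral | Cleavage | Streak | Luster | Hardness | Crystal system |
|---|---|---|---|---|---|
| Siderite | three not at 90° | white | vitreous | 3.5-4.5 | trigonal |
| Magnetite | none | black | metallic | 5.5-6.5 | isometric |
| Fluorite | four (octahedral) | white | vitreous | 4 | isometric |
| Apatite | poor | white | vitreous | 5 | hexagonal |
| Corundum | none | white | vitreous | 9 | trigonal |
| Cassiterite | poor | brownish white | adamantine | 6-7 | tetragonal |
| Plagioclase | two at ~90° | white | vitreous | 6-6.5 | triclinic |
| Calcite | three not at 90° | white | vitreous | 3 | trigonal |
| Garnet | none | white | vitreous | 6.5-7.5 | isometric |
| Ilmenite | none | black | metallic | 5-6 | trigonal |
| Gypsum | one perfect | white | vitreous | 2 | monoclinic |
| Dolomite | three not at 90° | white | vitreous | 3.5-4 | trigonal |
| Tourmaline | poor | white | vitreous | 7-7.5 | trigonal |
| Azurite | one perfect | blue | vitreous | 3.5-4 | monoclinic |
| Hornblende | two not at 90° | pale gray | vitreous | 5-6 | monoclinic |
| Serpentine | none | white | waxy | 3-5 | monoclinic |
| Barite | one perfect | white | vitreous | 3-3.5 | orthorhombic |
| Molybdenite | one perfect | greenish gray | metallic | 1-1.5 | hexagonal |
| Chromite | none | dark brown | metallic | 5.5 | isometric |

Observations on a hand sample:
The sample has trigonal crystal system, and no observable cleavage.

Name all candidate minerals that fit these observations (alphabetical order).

Corundum, Ilmenite

Trigonal crystal system: leaves Siderite, Corundum, Calcite, Ilmenite, Dolomite, Tourmaline.
No observable cleavage: only Corundum, Ilmenite remain.
Remaining candidates: Corundum, Ilmenite.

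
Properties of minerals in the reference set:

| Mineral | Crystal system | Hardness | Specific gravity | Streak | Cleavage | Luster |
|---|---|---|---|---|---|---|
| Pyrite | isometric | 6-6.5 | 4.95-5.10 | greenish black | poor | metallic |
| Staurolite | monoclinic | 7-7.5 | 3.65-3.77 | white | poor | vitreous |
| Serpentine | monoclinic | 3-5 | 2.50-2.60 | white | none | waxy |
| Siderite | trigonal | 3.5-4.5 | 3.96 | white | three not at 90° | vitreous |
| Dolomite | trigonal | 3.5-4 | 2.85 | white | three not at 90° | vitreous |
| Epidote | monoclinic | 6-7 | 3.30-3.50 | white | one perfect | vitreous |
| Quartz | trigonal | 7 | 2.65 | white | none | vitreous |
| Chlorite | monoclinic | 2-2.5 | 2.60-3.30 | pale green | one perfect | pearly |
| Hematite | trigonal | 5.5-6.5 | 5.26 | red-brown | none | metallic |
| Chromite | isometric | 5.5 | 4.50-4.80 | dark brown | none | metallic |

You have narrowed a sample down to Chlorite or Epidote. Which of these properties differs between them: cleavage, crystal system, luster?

luster

Cleavage: both one perfect — same for both.
Crystal system: both monoclinic — same for both.
Luster: Chlorite pearly, Epidote vitreous — distinct.
Only luster differs between Chlorite and Epidote among the listed tests.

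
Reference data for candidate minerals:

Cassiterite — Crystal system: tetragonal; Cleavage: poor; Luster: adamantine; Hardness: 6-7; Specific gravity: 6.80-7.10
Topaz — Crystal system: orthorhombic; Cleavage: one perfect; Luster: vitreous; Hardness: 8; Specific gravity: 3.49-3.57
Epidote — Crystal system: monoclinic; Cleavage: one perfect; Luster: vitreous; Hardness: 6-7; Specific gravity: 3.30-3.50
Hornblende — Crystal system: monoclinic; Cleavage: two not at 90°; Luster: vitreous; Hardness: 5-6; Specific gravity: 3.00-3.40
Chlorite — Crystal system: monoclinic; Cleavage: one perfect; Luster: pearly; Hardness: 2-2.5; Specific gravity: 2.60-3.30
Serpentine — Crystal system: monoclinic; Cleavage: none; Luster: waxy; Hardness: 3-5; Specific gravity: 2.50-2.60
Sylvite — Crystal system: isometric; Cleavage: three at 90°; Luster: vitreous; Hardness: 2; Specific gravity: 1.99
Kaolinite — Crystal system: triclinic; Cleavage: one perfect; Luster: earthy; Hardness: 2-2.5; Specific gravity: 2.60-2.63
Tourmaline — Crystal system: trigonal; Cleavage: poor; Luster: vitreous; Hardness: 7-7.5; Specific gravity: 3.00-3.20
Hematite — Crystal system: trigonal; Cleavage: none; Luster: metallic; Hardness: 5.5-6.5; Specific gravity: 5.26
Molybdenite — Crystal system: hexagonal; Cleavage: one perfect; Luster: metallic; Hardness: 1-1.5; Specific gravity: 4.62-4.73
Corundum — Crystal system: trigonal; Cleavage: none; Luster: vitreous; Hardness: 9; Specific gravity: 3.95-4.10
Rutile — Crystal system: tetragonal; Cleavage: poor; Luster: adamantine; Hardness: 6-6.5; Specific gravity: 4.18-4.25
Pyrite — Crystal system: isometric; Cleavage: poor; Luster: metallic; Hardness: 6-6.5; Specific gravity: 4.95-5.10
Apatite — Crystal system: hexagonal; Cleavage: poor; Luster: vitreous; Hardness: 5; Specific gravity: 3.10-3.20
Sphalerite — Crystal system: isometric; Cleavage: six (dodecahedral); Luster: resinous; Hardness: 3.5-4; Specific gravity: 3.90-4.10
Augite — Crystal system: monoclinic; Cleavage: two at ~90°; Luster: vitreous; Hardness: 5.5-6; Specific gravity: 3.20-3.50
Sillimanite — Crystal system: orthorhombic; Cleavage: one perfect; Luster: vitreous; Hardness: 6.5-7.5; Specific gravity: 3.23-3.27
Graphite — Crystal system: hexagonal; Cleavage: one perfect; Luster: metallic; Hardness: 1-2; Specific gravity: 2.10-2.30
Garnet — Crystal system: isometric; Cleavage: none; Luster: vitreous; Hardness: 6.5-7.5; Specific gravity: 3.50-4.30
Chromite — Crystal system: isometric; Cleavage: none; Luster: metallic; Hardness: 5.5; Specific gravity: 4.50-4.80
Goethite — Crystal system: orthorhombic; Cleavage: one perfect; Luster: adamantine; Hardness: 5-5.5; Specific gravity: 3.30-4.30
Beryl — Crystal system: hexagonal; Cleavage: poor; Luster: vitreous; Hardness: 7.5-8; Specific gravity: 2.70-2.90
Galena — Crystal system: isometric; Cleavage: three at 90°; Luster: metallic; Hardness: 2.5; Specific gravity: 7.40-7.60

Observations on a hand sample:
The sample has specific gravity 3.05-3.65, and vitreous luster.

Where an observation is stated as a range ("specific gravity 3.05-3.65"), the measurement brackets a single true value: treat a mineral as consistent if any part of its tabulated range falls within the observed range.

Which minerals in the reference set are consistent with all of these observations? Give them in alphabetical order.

Specific gravity 3.05-3.65 — only Topaz, Epidote, Hornblende, Chlorite, Tourmaline, Apatite, Augite, Sillimanite, Garnet, Goethite remain.
Vitreous luster is inconsistent with Chlorite, Goethite.
Remaining candidates: Apatite, Augite, Epidote, Garnet, Hornblende, Sillimanite, Topaz, Tourmaline.

Apatite, Augite, Epidote, Garnet, Hornblende, Sillimanite, Topaz, Tourmaline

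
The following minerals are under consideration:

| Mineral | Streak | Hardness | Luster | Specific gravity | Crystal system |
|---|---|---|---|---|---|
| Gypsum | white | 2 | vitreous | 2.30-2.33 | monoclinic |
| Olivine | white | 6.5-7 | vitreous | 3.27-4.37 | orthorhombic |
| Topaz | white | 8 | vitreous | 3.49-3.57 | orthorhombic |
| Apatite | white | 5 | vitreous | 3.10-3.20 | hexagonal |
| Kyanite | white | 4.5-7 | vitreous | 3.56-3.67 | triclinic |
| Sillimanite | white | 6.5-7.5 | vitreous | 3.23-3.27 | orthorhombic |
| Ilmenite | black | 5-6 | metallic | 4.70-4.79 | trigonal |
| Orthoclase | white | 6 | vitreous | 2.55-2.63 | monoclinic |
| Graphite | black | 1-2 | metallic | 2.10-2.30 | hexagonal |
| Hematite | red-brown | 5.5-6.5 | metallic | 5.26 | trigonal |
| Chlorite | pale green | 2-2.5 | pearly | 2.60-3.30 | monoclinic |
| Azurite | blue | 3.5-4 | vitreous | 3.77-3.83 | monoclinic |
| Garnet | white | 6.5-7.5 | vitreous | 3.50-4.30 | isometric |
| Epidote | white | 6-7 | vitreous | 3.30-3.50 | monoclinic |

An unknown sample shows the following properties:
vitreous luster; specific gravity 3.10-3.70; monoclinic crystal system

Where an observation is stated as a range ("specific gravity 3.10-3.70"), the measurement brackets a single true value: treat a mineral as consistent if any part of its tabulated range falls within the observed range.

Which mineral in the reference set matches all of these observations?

Epidote

Vitreous luster is inconsistent with Ilmenite, Graphite, Hematite, Chlorite.
Specific gravity 3.10-3.70 excludes Gypsum, Orthoclase, Azurite.
Monoclinic crystal system — narrows the field to Epidote.
Only Epidote satisfies all observations.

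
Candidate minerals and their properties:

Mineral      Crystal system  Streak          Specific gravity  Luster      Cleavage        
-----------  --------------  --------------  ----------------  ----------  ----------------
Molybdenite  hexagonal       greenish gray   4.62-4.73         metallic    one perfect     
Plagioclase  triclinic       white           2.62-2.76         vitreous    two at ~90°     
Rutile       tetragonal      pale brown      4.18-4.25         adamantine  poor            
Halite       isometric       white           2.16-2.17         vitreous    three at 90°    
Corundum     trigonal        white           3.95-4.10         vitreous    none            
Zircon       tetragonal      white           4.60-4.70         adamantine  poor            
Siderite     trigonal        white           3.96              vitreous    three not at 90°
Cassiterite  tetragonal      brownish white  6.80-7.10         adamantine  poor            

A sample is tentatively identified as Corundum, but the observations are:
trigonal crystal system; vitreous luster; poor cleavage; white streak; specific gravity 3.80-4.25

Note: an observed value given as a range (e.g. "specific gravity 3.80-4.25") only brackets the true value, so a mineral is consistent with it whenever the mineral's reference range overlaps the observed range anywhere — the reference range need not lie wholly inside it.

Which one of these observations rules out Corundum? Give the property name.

cleavage

Trigonal crystal system: Corundum has trigonal system — matches.
Vitreous luster: Corundum has vitreous luster — matches.
Poor cleavage: Corundum has cleavage none — does not match.
White streak: Corundum has white streak — matches.
Specific gravity 3.80-4.25: Corundum has SG 3.95-4.10 — matches.
Only the cleavage is inconsistent.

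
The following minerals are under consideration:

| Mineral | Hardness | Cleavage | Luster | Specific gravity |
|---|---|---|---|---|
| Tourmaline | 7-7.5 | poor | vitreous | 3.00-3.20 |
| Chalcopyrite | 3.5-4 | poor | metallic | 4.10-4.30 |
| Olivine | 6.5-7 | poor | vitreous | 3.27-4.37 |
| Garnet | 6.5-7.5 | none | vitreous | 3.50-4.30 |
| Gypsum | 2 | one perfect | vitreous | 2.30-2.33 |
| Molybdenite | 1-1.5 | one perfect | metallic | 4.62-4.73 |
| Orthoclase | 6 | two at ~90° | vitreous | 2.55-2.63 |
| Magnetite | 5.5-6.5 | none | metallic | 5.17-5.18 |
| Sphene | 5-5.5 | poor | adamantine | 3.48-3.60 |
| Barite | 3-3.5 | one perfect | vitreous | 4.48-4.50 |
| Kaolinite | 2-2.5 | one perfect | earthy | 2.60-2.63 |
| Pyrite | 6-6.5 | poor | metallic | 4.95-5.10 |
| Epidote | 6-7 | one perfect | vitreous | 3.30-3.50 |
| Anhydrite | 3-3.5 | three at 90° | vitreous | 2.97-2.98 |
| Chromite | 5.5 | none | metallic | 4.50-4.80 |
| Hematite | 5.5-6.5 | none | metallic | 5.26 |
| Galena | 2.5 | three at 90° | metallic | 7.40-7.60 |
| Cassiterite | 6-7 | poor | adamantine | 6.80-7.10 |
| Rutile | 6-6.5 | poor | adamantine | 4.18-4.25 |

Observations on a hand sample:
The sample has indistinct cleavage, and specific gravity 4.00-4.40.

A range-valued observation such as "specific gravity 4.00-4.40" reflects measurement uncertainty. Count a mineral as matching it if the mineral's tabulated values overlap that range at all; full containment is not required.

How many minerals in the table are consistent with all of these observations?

Indistinct cleavage: Tourmaline, Chalcopyrite, Olivine, Sphene, Pyrite, Cassiterite, Rutile remain.
Specific gravity 4.00-4.40: narrows the field to Chalcopyrite, Olivine, Rutile.
Consistent with every observation: Chalcopyrite, Olivine, Rutile.
That is 3 minerals.

3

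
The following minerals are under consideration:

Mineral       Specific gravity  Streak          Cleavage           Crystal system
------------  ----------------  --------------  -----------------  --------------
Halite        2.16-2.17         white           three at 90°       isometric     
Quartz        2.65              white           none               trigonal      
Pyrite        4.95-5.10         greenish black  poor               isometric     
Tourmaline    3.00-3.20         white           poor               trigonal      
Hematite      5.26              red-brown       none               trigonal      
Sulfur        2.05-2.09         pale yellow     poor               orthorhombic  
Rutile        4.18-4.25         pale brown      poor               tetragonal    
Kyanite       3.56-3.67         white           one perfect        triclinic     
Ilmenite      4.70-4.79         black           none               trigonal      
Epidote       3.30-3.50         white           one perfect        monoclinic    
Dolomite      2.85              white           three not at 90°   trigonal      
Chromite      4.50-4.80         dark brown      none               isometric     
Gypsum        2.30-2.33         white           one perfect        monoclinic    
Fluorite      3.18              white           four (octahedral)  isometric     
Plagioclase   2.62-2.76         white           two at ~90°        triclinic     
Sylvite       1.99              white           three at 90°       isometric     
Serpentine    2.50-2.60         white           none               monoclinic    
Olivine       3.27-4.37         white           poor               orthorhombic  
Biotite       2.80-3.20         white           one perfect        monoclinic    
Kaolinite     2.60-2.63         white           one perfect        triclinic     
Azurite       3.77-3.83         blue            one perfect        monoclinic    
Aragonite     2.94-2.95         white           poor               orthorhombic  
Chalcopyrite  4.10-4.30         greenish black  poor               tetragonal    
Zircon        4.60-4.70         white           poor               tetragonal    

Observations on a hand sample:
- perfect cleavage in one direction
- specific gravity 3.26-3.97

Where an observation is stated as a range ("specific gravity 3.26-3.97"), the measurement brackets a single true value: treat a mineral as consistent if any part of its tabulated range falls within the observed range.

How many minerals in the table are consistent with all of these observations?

3

Perfect cleavage in one direction — leaves Kyanite, Epidote, Gypsum, Biotite, Kaolinite, Azurite.
Specific gravity 3.26-3.97 is inconsistent with Gypsum, Biotite, Kaolinite.
Consistent with every observation: Azurite, Epidote, Kyanite.
That is 3 minerals.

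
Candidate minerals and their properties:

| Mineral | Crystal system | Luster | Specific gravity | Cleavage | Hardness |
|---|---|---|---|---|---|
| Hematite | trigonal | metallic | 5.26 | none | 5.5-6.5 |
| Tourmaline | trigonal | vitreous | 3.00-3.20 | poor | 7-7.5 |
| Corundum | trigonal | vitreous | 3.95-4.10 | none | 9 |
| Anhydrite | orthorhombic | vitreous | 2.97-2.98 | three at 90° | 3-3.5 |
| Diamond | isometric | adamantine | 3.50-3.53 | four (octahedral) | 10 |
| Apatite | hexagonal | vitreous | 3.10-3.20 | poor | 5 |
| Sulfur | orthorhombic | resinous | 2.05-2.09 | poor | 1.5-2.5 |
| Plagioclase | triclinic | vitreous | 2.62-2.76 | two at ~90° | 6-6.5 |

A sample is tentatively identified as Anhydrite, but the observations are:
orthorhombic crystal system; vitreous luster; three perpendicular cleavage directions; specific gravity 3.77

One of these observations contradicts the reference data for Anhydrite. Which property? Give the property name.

specific gravity

Orthorhombic crystal system: Anhydrite has orthorhombic system — within range.
Vitreous luster: Anhydrite has vitreous luster — within range.
Three perpendicular cleavage directions: Anhydrite has cleavage three at 90° — within range.
Specific gravity 3.77: Anhydrite has SG 2.97-2.98 — outside the reference range.
Only the specific gravity is inconsistent.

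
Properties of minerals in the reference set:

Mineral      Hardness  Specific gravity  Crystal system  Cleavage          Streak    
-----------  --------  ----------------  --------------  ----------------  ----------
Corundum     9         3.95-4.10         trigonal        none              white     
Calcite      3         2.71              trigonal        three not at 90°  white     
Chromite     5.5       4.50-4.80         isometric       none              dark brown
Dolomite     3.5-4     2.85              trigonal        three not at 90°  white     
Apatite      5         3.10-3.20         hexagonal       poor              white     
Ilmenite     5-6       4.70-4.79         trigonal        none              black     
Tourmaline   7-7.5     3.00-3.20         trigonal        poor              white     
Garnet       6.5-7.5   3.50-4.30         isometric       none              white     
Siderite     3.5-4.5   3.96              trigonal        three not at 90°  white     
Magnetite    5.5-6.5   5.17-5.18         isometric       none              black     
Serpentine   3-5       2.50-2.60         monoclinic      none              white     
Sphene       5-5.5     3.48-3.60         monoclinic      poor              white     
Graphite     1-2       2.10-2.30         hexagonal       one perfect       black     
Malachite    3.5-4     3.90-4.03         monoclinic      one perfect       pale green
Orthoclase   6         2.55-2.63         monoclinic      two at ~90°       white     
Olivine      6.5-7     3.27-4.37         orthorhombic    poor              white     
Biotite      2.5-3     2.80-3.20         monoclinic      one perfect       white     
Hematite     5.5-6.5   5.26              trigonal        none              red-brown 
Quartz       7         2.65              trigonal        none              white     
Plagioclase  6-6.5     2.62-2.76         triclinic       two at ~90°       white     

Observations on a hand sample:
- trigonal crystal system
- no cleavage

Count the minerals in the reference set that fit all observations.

Trigonal crystal system: leaves Corundum, Calcite, Dolomite, Ilmenite, Tourmaline, Siderite, Hematite, Quartz.
No cleavage is inconsistent with Calcite, Dolomite, Tourmaline, Siderite.
Consistent with every observation: Corundum, Hematite, Ilmenite, Quartz.
That is 4 minerals.

4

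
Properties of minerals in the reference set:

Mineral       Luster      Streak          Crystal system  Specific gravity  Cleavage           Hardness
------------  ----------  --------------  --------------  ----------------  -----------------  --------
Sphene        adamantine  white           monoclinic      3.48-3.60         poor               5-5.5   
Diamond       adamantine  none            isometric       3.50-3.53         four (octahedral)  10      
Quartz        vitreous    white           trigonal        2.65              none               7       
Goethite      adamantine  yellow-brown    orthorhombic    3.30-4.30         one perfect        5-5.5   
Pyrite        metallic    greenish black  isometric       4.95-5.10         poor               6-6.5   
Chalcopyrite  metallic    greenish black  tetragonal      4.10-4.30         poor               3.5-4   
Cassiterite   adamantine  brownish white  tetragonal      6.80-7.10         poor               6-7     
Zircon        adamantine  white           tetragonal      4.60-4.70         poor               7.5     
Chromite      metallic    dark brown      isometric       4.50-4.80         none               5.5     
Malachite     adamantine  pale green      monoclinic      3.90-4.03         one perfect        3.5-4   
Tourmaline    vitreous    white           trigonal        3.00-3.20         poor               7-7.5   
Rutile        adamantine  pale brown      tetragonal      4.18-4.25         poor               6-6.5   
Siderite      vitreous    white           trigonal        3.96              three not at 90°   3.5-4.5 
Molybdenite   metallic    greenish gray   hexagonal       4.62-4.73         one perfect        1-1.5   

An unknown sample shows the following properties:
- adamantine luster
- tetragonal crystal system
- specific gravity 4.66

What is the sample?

Zircon

Adamantine luster: only Sphene, Diamond, Goethite, Cassiterite, Zircon, Malachite, Rutile remain.
Tetragonal crystal system: only Cassiterite, Zircon, Rutile remain.
Specific gravity 4.66: Zircon remains.
Only Zircon satisfies all observations.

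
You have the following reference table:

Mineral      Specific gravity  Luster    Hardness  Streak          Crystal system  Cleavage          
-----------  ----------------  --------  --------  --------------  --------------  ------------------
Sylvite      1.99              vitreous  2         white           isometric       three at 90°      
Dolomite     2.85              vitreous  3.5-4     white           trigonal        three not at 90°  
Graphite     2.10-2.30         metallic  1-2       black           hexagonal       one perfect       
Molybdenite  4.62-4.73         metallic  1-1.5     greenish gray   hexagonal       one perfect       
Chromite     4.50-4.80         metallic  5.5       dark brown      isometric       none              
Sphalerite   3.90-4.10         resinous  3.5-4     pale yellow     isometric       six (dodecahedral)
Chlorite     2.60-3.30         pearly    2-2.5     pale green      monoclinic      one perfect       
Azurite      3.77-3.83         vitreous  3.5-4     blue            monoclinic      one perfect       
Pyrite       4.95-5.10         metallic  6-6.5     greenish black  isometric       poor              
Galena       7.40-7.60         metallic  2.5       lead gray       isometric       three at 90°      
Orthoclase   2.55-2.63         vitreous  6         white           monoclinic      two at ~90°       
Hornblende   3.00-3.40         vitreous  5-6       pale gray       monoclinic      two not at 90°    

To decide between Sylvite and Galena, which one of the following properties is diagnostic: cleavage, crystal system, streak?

streak

Cleavage: both three at 90° — no difference.
Crystal system: both isometric — no difference.
Streak: Sylvite white, Galena lead gray — distinct.
Only streak differs between Sylvite and Galena among the listed tests.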